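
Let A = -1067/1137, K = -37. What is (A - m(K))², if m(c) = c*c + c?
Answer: 2296894833601/1292769 ≈ 1.7767e+6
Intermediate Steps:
A = -1067/1137 (A = -1067*1/1137 = -1067/1137 ≈ -0.93843)
m(c) = c + c² (m(c) = c² + c = c + c²)
(A - m(K))² = (-1067/1137 - (-37)*(1 - 37))² = (-1067/1137 - (-37)*(-36))² = (-1067/1137 - 1*1332)² = (-1067/1137 - 1332)² = (-1515551/1137)² = 2296894833601/1292769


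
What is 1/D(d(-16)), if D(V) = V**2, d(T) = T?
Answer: 1/256 ≈ 0.0039063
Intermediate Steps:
1/D(d(-16)) = 1/((-16)**2) = 1/256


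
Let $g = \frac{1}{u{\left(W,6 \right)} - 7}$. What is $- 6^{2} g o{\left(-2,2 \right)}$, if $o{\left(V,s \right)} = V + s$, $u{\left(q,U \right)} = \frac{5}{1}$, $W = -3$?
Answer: $0$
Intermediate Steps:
$u{\left(q,U \right)} = 5$ ($u{\left(q,U \right)} = 5 \cdot 1 = 5$)
$g = - \frac{1}{2}$ ($g = \frac{1}{5 - 7} = \frac{1}{-2} = - \frac{1}{2} \approx -0.5$)
$- 6^{2} g o{\left(-2,2 \right)} = - 6^{2} \left(- \frac{1}{2}\right) \left(-2 + 2\right) = - 36 \left(- \frac{1}{2}\right) 0 = - \left(-18\right) 0 = \left(-1\right) 0 = 0$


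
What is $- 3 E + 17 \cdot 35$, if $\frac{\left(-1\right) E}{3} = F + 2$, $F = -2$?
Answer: $595$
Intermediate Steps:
$E = 0$ ($E = - 3 \left(-2 + 2\right) = \left(-3\right) 0 = 0$)
$- 3 E + 17 \cdot 35 = \left(-3\right) 0 + 17 \cdot 35 = 0 + 595 = 595$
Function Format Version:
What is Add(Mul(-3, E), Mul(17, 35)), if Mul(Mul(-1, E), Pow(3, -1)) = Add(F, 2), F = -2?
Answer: 595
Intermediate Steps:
E = 0 (E = Mul(-3, Add(-2, 2)) = Mul(-3, 0) = 0)
Add(Mul(-3, E), Mul(17, 35)) = Add(Mul(-3, 0), Mul(17, 35)) = Add(0, 595) = 595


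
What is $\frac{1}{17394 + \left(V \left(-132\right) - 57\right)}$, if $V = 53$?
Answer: $\frac{1}{10341} \approx 9.6702 \cdot 10^{-5}$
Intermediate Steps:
$\frac{1}{17394 + \left(V \left(-132\right) - 57\right)} = \frac{1}{17394 + \left(53 \left(-132\right) - 57\right)} = \frac{1}{17394 - 7053} = \frac{1}{10341}$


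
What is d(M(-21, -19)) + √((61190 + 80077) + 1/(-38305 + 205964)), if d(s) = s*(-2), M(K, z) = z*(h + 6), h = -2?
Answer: 152 + √3970950427043686/167659 ≈ 527.86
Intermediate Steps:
M(K, z) = 4*z (M(K, z) = z*(-2 + 6) = z*4 = 4*z)
d(s) = -2*s
d(M(-21, -19)) + √((61190 + 80077) + 1/(-38305 + 205964)) = -8*(-19) + √((61190 + 80077) + 1/(-38305 + 205964)) = -2*(-76) + √(141267 + 1/167659) = 152 + √(141267 + 1/167659) = 152 + √(23684683954/167659) = 152 + √3970950427043686/167659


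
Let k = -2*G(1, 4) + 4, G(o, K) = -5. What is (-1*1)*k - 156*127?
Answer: -19826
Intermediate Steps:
k = 14 (k = -2*(-5) + 4 = 10 + 4 = 14)
(-1*1)*k - 156*127 = -1*1*14 - 156*127 = -1*14 - 19812 = -14 - 19812 = -19826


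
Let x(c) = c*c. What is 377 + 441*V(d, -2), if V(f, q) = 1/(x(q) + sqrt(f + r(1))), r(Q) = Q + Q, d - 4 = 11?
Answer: -1387 + 441*sqrt(17) ≈ 431.29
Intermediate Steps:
d = 15 (d = 4 + 11 = 15)
r(Q) = 2*Q
x(c) = c**2
V(f, q) = 1/(q**2 + sqrt(2 + f)) (V(f, q) = 1/(q**2 + sqrt(f + 2*1)) = 1/(q**2 + sqrt(f + 2)) = 1/(q**2 + sqrt(2 + f)))
377 + 441*V(d, -2) = 377 + 441/((-2)**2 + sqrt(2 + 15)) = 377 + 441/(4 + sqrt(17))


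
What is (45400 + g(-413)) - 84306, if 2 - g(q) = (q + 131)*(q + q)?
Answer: -271836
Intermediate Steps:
g(q) = 2 - 2*q*(131 + q) (g(q) = 2 - (q + 131)*(q + q) = 2 - (131 + q)*2*q = 2 - 2*q*(131 + q))
(45400 + g(-413)) - 84306 = (45400 + (2 - 262*(-413) - 2*(-413)²)) - 84306 = (45400 + (2 + 108206 - 2*170569)) - 84306 = (45400 + (2 + 108206 - 341138)) - 84306 = (45400 - 232930) - 84306 = -187530 - 84306 = -271836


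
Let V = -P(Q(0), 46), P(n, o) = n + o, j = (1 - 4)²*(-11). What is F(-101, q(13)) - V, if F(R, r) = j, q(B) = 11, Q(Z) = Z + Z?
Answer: -53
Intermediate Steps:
Q(Z) = 2*Z
j = -99 (j = (-3)²*(-11) = 9*(-11) = -99)
F(R, r) = -99
V = -46 (V = -(2*0 + 46) = -(0 + 46) = -1*46 = -46)
F(-101, q(13)) - V = -99 - 1*(-46) = -99 + 46 = -53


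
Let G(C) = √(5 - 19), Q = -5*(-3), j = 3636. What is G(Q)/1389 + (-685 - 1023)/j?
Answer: -427/909 + I*√14/1389 ≈ -0.46975 + 0.0026938*I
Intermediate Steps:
Q = 15
G(C) = I*√14 (G(C) = √(-14) = I*√14)
G(Q)/1389 + (-685 - 1023)/j = (I*√14)/1389 + (-685 - 1023)/3636 = (I*√14)*(1/1389) - 1708*1/3636 = I*√14/1389 - 427/909 = -427/909 + I*√14/1389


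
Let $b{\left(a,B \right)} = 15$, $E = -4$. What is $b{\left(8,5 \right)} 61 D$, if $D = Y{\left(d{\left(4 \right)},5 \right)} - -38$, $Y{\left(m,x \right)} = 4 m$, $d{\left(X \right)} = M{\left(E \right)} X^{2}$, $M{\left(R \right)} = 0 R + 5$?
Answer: $327570$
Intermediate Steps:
$M{\left(R \right)} = 5$ ($M{\left(R \right)} = 0 + 5 = 5$)
$d{\left(X \right)} = 5 X^{2}$
$D = 358$ ($D = 4 \cdot 5 \cdot 4^{2} - -38 = 4 \cdot 5 \cdot 16 + 38 = 4 \cdot 80 + 38 = 320 + 38 = 358$)
$b{\left(8,5 \right)} 61 D = 15 \cdot 61 \cdot 358 = 915 \cdot 358 = 327570$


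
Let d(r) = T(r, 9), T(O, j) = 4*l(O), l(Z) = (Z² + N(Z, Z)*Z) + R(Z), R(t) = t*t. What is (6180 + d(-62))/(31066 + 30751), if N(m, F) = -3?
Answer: 37676/61817 ≈ 0.60948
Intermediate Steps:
R(t) = t²
l(Z) = -3*Z + 2*Z² (l(Z) = (Z² - 3*Z) + Z² = -3*Z + 2*Z²)
T(O, j) = 4*O*(-3 + 2*O) (T(O, j) = 4*(O*(-3 + 2*O)) = 4*O*(-3 + 2*O))
d(r) = 4*r*(-3 + 2*r)
(6180 + d(-62))/(31066 + 30751) = (6180 + 4*(-62)*(-3 + 2*(-62)))/(31066 + 30751) = (6180 + 4*(-62)*(-3 - 124))/61817 = (6180 + 4*(-62)*(-127))*(1/61817) = (6180 + 31496)*(1/61817) = 37676*(1/61817) = 37676/61817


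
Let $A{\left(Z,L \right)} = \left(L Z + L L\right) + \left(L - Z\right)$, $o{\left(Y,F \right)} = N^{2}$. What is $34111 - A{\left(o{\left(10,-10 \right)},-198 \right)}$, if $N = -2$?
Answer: $-4099$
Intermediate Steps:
$o{\left(Y,F \right)} = 4$ ($o{\left(Y,F \right)} = \left(-2\right)^{2} = 4$)
$A{\left(Z,L \right)} = L + L^{2} - Z + L Z$ ($A{\left(Z,L \right)} = \left(L Z + L^{2}\right) + \left(L - Z\right) = \left(L^{2} + L Z\right) + \left(L - Z\right) = L + L^{2} - Z + L Z$)
$34111 - A{\left(o{\left(10,-10 \right)},-198 \right)} = 34111 - \left(-198 + \left(-198\right)^{2} - 4 - 792\right) = 34111 - \left(-198 + 39204 - 4 - 792\right) = 34111 - 38210 = -4099$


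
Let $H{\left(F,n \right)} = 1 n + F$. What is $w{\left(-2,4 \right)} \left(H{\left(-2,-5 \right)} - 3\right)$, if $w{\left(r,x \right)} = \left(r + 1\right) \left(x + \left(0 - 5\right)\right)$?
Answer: $-10$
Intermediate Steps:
$w{\left(r,x \right)} = \left(1 + r\right) \left(-5 + x\right)$ ($w{\left(r,x \right)} = \left(1 + r\right) \left(x - 5\right) = \left(1 + r\right) \left(-5 + x\right)$)
$H{\left(F,n \right)} = F + n$ ($H{\left(F,n \right)} = n + F = F + n$)
$w{\left(-2,4 \right)} \left(H{\left(-2,-5 \right)} - 3\right) = \left(-5 + 4 - -10 - 8\right) \left(\left(-2 - 5\right) - 3\right) = \left(-5 + 4 + 10 - 8\right) \left(-7 - 3\right) = 1 \left(-10\right) = -10$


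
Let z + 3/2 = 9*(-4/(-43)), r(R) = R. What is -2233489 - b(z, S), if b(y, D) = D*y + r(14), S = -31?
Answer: -192083025/86 ≈ -2.2335e+6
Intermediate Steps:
z = -57/86 (z = -3/2 + 9*(-4/(-43)) = -3/2 + 9*(-4*(-1/43)) = -3/2 + 9*(4/43) = -3/2 + 36/43 = -57/86 ≈ -0.66279)
b(y, D) = 14 + D*y (b(y, D) = D*y + 14 = 14 + D*y)
-2233489 - b(z, S) = -2233489 - (14 - 31*(-57/86)) = -2233489 - (14 + 1767/86) = -2233489 - 1*2971/86 = -2233489 - 2971/86 = -192083025/86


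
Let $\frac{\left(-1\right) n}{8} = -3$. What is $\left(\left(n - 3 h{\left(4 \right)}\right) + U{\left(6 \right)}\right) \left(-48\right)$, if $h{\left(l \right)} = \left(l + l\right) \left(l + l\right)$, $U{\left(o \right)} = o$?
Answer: $7776$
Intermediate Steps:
$n = 24$ ($n = \left(-8\right) \left(-3\right) = 24$)
$h{\left(l \right)} = 4 l^{2}$ ($h{\left(l \right)} = 2 l 2 l = 4 l^{2}$)
$\left(\left(n - 3 h{\left(4 \right)}\right) + U{\left(6 \right)}\right) \left(-48\right) = \left(\left(24 - 3 \cdot 4 \cdot 4^{2}\right) + 6\right) \left(-48\right) = \left(\left(24 - 3 \cdot 4 \cdot 16\right) + 6\right) \left(-48\right) = \left(\left(24 - 192\right) + 6\right) \left(-48\right) = \left(-168 + 6\right) \left(-48\right) = \left(-162\right) \left(-48\right) = 7776$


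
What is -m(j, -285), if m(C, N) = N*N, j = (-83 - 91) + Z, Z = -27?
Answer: -81225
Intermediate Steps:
j = -201 (j = (-83 - 91) - 27 = -174 - 27 = -201)
m(C, N) = N²
-m(j, -285) = -1*(-285)² = -1*81225 = -81225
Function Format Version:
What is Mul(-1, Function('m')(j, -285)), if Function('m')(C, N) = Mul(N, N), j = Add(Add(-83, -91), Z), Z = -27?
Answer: -81225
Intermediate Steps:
j = -201 (j = Add(Add(-83, -91), -27) = Add(-174, -27) = -201)
Function('m')(C, N) = Pow(N, 2)
Mul(-1, Function('m')(j, -285)) = Mul(-1, Pow(-285, 2)) = Mul(-1, 81225) = -81225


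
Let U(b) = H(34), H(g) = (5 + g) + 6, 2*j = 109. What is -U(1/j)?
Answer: -45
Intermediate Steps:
j = 109/2 (j = (½)*109 = 109/2 ≈ 54.500)
H(g) = 11 + g
U(b) = 45 (U(b) = 11 + 34 = 45)
-U(1/j) = -1*45 = -45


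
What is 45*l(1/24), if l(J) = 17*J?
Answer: 255/8 ≈ 31.875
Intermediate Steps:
45*l(1/24) = 45*(17/24) = 255/8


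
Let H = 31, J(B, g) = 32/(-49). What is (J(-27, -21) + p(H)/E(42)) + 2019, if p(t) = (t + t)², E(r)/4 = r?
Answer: 600121/294 ≈ 2041.2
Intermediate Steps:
E(r) = 4*r
J(B, g) = -32/49 (J(B, g) = 32*(-1/49) = -32/49)
p(t) = 4*t² (p(t) = (2*t)² = 4*t²)
(J(-27, -21) + p(H)/E(42)) + 2019 = (-32/49 + (4*31²)/((4*42))) + 2019 = (-32/49 + (4*961)/168) + 2019 = (-32/49 + 3844*(1/168)) + 2019 = (-32/49 + 961/42) + 2019 = 6535/294 + 2019 = 600121/294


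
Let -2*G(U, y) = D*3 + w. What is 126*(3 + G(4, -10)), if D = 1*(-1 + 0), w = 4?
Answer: 315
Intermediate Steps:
D = -1 (D = 1*(-1) = -1)
G(U, y) = -½ (G(U, y) = -(-1*3 + 4)/2 = -(-3 + 4)/2 = -½*1 = -½)
126*(3 + G(4, -10)) = 126*(3 - ½) = 126*(5/2) = 315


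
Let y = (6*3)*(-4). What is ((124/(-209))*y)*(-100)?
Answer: -892800/209 ≈ -4271.8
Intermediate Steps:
y = -72 (y = 18*(-4) = -72)
((124/(-209))*y)*(-100) = ((124/(-209))*(-72))*(-100) = ((124*(-1/209))*(-72))*(-100) = -124/209*(-72)*(-100) = (8928/209)*(-100) = -892800/209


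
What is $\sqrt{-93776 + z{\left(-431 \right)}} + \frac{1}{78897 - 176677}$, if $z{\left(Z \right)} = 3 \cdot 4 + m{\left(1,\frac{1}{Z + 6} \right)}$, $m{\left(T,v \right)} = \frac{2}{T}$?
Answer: $- \frac{1}{97780} + 3 i \sqrt{10418} \approx -1.0227 \cdot 10^{-5} + 306.21 i$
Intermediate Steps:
$z{\left(Z \right)} = 14$ ($z{\left(Z \right)} = 3 \cdot 4 + \frac{2}{1} = 12 + 2 \cdot 1 = 12 + 2 = 14$)
$\sqrt{-93776 + z{\left(-431 \right)}} + \frac{1}{78897 - 176677} = \sqrt{-93776 + 14} + \frac{1}{78897 - 176677} = \sqrt{-93762} + \frac{1}{-97780} = 3 i \sqrt{10418} - \frac{1}{97780} = - \frac{1}{97780} + 3 i \sqrt{10418}$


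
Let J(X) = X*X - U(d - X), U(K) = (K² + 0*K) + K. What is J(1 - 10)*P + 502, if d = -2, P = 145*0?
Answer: 502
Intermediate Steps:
P = 0
U(K) = K + K² (U(K) = (K² + 0) + K = K² + K = K + K²)
J(X) = X² - (-1 - X)*(-2 - X) (J(X) = X*X - (-2 - X)*(1 + (-2 - X)) = X² - (-2 - X)*(-1 - X) = X² - (-1 - X)*(-2 - X))
J(1 - 10)*P + 502 = (-2 - 3*(1 - 10))*0 + 502 = (-2 - 3*(-9))*0 + 502 = (-2 + 27)*0 + 502 = 25*0 + 502 = 0 + 502 = 502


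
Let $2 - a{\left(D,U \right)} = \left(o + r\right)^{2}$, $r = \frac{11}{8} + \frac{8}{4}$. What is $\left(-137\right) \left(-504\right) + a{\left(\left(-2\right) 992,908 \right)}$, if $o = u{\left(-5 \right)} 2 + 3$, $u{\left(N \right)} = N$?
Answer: $\frac{4418359}{64} \approx 69037.0$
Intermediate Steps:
$o = -7$ ($o = \left(-5\right) 2 + 3 = -10 + 3 = -7$)
$r = \frac{27}{8}$ ($r = 11 \cdot \frac{1}{8} + 8 \cdot \frac{1}{4} = \frac{11}{8} + 2 = \frac{27}{8} \approx 3.375$)
$a{\left(D,U \right)} = - \frac{713}{64}$ ($a{\left(D,U \right)} = 2 - \left(-7 + \frac{27}{8}\right)^{2} = 2 - \left(- \frac{29}{8}\right)^{2} = 2 - \frac{841}{64} = - \frac{713}{64}$)
$\left(-137\right) \left(-504\right) + a{\left(\left(-2\right) 992,908 \right)} = \left(-137\right) \left(-504\right) - \frac{713}{64} = 69048 - \frac{713}{64} = \frac{4418359}{64}$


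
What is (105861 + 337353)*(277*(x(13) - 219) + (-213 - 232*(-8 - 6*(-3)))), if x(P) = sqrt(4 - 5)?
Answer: -28009351944 + 122770278*I ≈ -2.8009e+10 + 1.2277e+8*I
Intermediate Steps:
x(P) = I (x(P) = sqrt(-1) = I)
(105861 + 337353)*(277*(x(13) - 219) + (-213 - 232*(-8 - 6*(-3)))) = (105861 + 337353)*(277*(I - 219) + (-213 - 232*(-8 - 6*(-3)))) = 443214*(277*(-219 + I) + (-213 - 232*(-8 + 18))) = 443214*((-60663 + 277*I) + (-213 - 232*10)) = 443214*((-60663 + 277*I) + (-213 - 2320)) = 443214*((-60663 + 277*I) - 2533) = 443214*(-63196 + 277*I) = -28009351944 + 122770278*I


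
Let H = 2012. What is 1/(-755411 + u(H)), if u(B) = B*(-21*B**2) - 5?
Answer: -1/171042935704 ≈ -5.8465e-12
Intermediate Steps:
u(B) = -5 - 21*B**3 (u(B) = -21*B**3 - 5 = -5 - 21*B**3)
1/(-755411 + u(H)) = 1/(-755411 + (-5 - 21*2012**3)) = 1/(-755411 + (-5 - 21*8144865728)) = 1/(-755411 + (-5 - 171042180288)) = 1/(-755411 - 171042180293) = 1/(-171042935704) = -1/171042935704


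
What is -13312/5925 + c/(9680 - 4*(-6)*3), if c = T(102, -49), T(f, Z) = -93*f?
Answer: -93011587/28890300 ≈ -3.2195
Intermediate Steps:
c = -9486 (c = -93*102 = -9486)
-13312/5925 + c/(9680 - 4*(-6)*3) = -13312/5925 - 9486/(9680 - 4*(-6)*3) = -13312*1/5925 - 9486/(9680 + 24*3) = -13312/5925 - 9486/(9680 + 72) = -13312/5925 - 9486/9752 = -13312/5925 - 9486*1/9752 = -13312/5925 - 4743/4876 = -93011587/28890300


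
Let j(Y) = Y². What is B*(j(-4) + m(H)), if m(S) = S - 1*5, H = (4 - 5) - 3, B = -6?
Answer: -42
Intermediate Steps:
H = -4 (H = -1 - 3 = -4)
m(S) = -5 + S (m(S) = S - 5 = -5 + S)
B*(j(-4) + m(H)) = -6*((-4)² + (-5 - 4)) = -6*(16 - 9) = -6*7 = -42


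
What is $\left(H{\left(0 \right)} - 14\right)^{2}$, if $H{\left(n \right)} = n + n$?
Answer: $196$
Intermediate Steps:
$H{\left(n \right)} = 2 n$
$\left(H{\left(0 \right)} - 14\right)^{2} = \left(2 \cdot 0 - 14\right)^{2} = \left(0 - 14\right)^{2} = \left(-14\right)^{2} = 196$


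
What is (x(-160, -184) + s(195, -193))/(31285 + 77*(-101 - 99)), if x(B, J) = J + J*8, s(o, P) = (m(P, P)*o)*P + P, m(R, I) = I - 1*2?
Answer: 7336976/15885 ≈ 461.88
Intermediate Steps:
m(R, I) = -2 + I (m(R, I) = I - 2 = -2 + I)
s(o, P) = P + P*o*(-2 + P) (s(o, P) = ((-2 + P)*o)*P + P = (o*(-2 + P))*P + P = P*o*(-2 + P) + P = P + P*o*(-2 + P))
x(B, J) = 9*J (x(B, J) = J + 8*J = 9*J)
(x(-160, -184) + s(195, -193))/(31285 + 77*(-101 - 99)) = (9*(-184) - 193*(1 + 195*(-2 - 193)))/(31285 + 77*(-101 - 99)) = (-1656 - 193*(1 + 195*(-195)))/(31285 + 77*(-200)) = (-1656 - 193*(1 - 38025))/(31285 - 15400) = (-1656 - 193*(-38024))/15885 = (-1656 + 7338632)*(1/15885) = 7336976*(1/15885) = 7336976/15885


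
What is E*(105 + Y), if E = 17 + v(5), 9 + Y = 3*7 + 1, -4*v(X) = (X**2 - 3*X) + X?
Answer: 3127/2 ≈ 1563.5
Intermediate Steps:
v(X) = X/2 - X**2/4 (v(X) = -((X**2 - 3*X) + X)/4 = -(X**2 - 2*X)/4 = X/2 - X**2/4)
Y = 13 (Y = -9 + (3*7 + 1) = -9 + (21 + 1) = -9 + 22 = 13)
E = 53/4 (E = 17 + (1/4)*5*(2 - 1*5) = 17 + (1/4)*5*(2 - 5) = 17 + (1/4)*5*(-3) = 17 - 15/4 = 53/4 ≈ 13.250)
E*(105 + Y) = 53*(105 + 13)/4 = (53/4)*118 = 3127/2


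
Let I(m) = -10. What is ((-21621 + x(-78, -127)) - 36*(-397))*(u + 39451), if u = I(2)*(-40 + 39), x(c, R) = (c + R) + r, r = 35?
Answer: -295918039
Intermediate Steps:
x(c, R) = 35 + R + c (x(c, R) = (c + R) + 35 = (R + c) + 35 = 35 + R + c)
u = 10 (u = -10*(-40 + 39) = -10*(-1) = 10)
((-21621 + x(-78, -127)) - 36*(-397))*(u + 39451) = ((-21621 + (35 - 127 - 78)) - 36*(-397))*(10 + 39451) = ((-21621 - 170) + 14292)*39461 = (-21791 + 14292)*39461 = -7499*39461 = -295918039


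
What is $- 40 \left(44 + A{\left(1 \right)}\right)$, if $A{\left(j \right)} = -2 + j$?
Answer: $-1720$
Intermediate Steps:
$- 40 \left(44 + A{\left(1 \right)}\right) = - 40 \left(44 + \left(-2 + 1\right)\right) = - 40 \left(44 - 1\right) = \left(-40\right) 43 = -1720$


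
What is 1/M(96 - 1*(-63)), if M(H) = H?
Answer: 1/159 ≈ 0.0062893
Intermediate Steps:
1/M(96 - 1*(-63)) = 1/(96 - 1*(-63)) = 1/(96 + 63) = 1/159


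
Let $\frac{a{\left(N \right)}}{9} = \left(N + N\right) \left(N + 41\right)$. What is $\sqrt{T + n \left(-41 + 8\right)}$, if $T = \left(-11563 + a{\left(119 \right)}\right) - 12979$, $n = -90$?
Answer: $2 \sqrt{80287} \approx 566.7$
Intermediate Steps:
$a{\left(N \right)} = 18 N \left(41 + N\right)$ ($a{\left(N \right)} = 9 \left(N + N\right) \left(N + 41\right) = 9 \cdot 2 N \left(41 + N\right) = 18 N \left(41 + N\right)$)
$T = 318178$ ($T = \left(-11563 + 18 \cdot 119 \left(41 + 119\right)\right) - 12979 = \left(-11563 + 18 \cdot 119 \cdot 160\right) - 12979 = \left(-11563 + 342720\right) - 12979 = 331157 - 12979 = 318178$)
$\sqrt{T + n \left(-41 + 8\right)} = \sqrt{318178 - 90 \left(-41 + 8\right)} = \sqrt{318178 - -2970} = \sqrt{318178 + 2970} = \sqrt{321148} = 2 \sqrt{80287}$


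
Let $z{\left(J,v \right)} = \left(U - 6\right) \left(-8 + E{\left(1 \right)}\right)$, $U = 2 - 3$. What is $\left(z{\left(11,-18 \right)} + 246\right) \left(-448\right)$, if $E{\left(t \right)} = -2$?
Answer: $-141568$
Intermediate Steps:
$U = -1$ ($U = 2 - 3 = -1$)
$z{\left(J,v \right)} = 70$ ($z{\left(J,v \right)} = \left(-1 - 6\right) \left(-8 - 2\right) = \left(-7\right) \left(-10\right) = 70$)
$\left(z{\left(11,-18 \right)} + 246\right) \left(-448\right) = \left(70 + 246\right) \left(-448\right) = 316 \left(-448\right) = -141568$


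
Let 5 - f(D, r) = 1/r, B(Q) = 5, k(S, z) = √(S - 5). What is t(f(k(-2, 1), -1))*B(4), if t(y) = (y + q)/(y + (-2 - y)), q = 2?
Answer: -20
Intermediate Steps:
k(S, z) = √(-5 + S)
f(D, r) = 5 - 1/r
t(y) = -1 - y/2 (t(y) = (y + 2)/(y + (-2 - y)) = (2 + y)/(-2) = (2 + y)*(-½) = -1 - y/2)
t(f(k(-2, 1), -1))*B(4) = (-1 - (5 - 1/(-1))/2)*5 = (-1 - (5 - 1*(-1))/2)*5 = (-1 - (5 + 1)/2)*5 = (-1 - ½*6)*5 = (-1 - 3)*5 = -4*5 = -20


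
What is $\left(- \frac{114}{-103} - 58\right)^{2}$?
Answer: $\frac{34339600}{10609} \approx 3236.8$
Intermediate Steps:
$\left(- \frac{114}{-103} - 58\right)^{2} = \left(\left(-114\right) \left(- \frac{1}{103}\right) - 58\right)^{2} = \left(\frac{114}{103} - 58\right)^{2} = \left(- \frac{5860}{103}\right)^{2} = \frac{34339600}{10609}$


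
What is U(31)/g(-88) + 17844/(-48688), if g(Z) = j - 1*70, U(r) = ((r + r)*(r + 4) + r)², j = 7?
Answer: -58966330015/766836 ≈ -76896.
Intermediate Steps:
U(r) = (r + 2*r*(4 + r))² (U(r) = ((2*r)*(4 + r) + r)² = (2*r*(4 + r) + r)² = (r + 2*r*(4 + r))²)
g(Z) = -63 (g(Z) = 7 - 1*70 = 7 - 70 = -63)
U(31)/g(-88) + 17844/(-48688) = (31²*(9 + 2*31)²)/(-63) + 17844/(-48688) = (961*(9 + 62)²)*(-1/63) + 17844*(-1/48688) = (961*71²)*(-1/63) - 4461/12172 = (961*5041)*(-1/63) - 4461/12172 = 4844401*(-1/63) - 4461/12172 = -4844401/63 - 4461/12172 = -58966330015/766836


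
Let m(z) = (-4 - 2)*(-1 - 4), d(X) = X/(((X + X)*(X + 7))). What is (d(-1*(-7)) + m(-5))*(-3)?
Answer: -2523/28 ≈ -90.107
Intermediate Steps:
d(X) = 1/(2*(7 + X)) (d(X) = X/(((2*X)*(7 + X))) = X/((2*X*(7 + X))) = X*(1/(2*X*(7 + X))) = 1/(2*(7 + X)))
m(z) = 30 (m(z) = -6*(-5) = 30)
(d(-1*(-7)) + m(-5))*(-3) = (1/(2*(7 - 1*(-7))) + 30)*(-3) = (1/(2*(7 + 7)) + 30)*(-3) = ((½)/14 + 30)*(-3) = ((½)*(1/14) + 30)*(-3) = (1/28 + 30)*(-3) = (841/28)*(-3) = -2523/28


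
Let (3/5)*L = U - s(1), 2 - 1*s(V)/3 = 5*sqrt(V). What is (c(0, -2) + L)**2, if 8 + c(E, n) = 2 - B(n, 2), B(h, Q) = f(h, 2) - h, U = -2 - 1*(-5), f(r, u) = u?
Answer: 100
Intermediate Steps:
s(V) = 6 - 15*sqrt(V)
U = 3 (U = -2 + 5 = 3)
B(h, Q) = 2 - h
c(E, n) = -8 + n (c(E, n) = -8 + (2 - (2 - n)) = -8 + (2 + (-2 + n)) = -8 + n)
L = 20 (L = 5*(3 - (6 - 15*sqrt(1)))/3 = 5*(3 - (6 - 15*1))/3 = 5*(3 - (6 - 15))/3 = 5*(3 - 1*(-9))/3 = 5*(3 + 9)/3 = (5/3)*12 = 20)
(c(0, -2) + L)**2 = ((-8 - 2) + 20)**2 = (-10 + 20)**2 = 10**2 = 100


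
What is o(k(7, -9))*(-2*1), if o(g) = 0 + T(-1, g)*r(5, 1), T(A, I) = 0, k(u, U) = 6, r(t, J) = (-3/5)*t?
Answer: 0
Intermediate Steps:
r(t, J) = -3*t/5 (r(t, J) = (-3*⅕)*t = -3*t/5)
o(g) = 0 (o(g) = 0 + 0*(-⅗*5) = 0 + 0*(-3) = 0 + 0 = 0)
o(k(7, -9))*(-2*1) = 0*(-2*1) = 0*(-2) = 0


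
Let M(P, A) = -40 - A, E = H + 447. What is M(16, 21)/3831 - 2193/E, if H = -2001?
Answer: 2768863/1984458 ≈ 1.3953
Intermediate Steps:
E = -1554 (E = -2001 + 447 = -1554)
M(16, 21)/3831 - 2193/E = (-40 - 1*21)/3831 - 2193/(-1554) = (-40 - 21)*(1/3831) - 2193*(-1/1554) = -61*1/3831 + 731/518 = -61/3831 + 731/518 = 2768863/1984458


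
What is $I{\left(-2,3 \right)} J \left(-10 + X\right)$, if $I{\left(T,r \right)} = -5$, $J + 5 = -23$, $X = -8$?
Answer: $-2520$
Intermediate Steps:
$J = -28$ ($J = -5 - 23 = -28$)
$I{\left(-2,3 \right)} J \left(-10 + X\right) = \left(-5\right) \left(-28\right) \left(-10 - 8\right) = 140 \left(-18\right) = -2520$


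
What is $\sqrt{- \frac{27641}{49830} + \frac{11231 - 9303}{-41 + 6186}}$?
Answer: $\frac{i \sqrt{903694112124870}}{61241070} \approx 0.49087 i$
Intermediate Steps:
$\sqrt{- \frac{27641}{49830} + \frac{11231 - 9303}{-41 + 6186}} = \sqrt{\left(-27641\right) \frac{1}{49830} + \frac{1928}{6145}} = \sqrt{- \frac{27641}{49830} + 1928 \cdot \frac{1}{6145}} = \sqrt{- \frac{27641}{49830} + \frac{1928}{6145}} = \sqrt{- \frac{14756341}{61241070}} = \frac{i \sqrt{903694112124870}}{61241070}$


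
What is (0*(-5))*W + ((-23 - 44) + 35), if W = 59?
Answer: -32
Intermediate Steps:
(0*(-5))*W + ((-23 - 44) + 35) = (0*(-5))*59 + ((-23 - 44) + 35) = 0*59 + (-67 + 35) = 0 - 32 = -32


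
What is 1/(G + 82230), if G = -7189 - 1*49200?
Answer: 1/25841 ≈ 3.8698e-5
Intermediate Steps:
G = -56389 (G = -7189 - 49200 = -56389)
1/(G + 82230) = 1/(-56389 + 82230) = 1/25841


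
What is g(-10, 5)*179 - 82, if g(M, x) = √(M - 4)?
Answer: -82 + 179*I*√14 ≈ -82.0 + 669.76*I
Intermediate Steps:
g(M, x) = √(-4 + M)
g(-10, 5)*179 - 82 = √(-4 - 10)*179 - 82 = √(-14)*179 - 82 = (I*√14)*179 - 82 = 179*I*√14 - 82 = -82 + 179*I*√14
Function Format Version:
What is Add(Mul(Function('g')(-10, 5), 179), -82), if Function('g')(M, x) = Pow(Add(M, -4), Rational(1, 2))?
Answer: Add(-82, Mul(179, I, Pow(14, Rational(1, 2)))) ≈ Add(-82.000, Mul(669.76, I))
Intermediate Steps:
Function('g')(M, x) = Pow(Add(-4, M), Rational(1, 2))
Add(Mul(Function('g')(-10, 5), 179), -82) = Add(Mul(Pow(Add(-4, -10), Rational(1, 2)), 179), -82) = Add(Mul(Pow(-14, Rational(1, 2)), 179), -82) = Add(Mul(Mul(I, Pow(14, Rational(1, 2))), 179), -82) = Add(Mul(179, I, Pow(14, Rational(1, 2))), -82) = Add(-82, Mul(179, I, Pow(14, Rational(1, 2))))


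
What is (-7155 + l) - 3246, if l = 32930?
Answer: 22529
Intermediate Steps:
(-7155 + l) - 3246 = (-7155 + 32930) - 3246 = 25775 - 3246 = 22529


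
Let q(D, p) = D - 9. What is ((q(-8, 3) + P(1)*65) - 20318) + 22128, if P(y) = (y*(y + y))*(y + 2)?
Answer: 2183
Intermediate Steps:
P(y) = 2*y²*(2 + y) (P(y) = (y*(2*y))*(2 + y) = (2*y²)*(2 + y) = 2*y²*(2 + y))
q(D, p) = -9 + D
((q(-8, 3) + P(1)*65) - 20318) + 22128 = (((-9 - 8) + (2*1²*(2 + 1))*65) - 20318) + 22128 = ((-17 + (2*1*3)*65) - 20318) + 22128 = ((-17 + 6*65) - 20318) + 22128 = ((-17 + 390) - 20318) + 22128 = (373 - 20318) + 22128 = -19945 + 22128 = 2183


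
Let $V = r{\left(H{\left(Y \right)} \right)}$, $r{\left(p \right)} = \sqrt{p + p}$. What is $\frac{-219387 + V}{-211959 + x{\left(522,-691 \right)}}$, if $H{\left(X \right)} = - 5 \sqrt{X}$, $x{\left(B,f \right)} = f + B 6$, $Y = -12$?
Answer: $\frac{219387}{209518} - \frac{\sqrt[4]{3} \sqrt{5} \sqrt{- i}}{104759} \approx 1.0471 + 1.9864 \cdot 10^{-5} i$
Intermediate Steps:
$x{\left(B,f \right)} = f + 6 B$
$r{\left(p \right)} = \sqrt{2} \sqrt{p}$ ($r{\left(p \right)} = \sqrt{2 p} = \sqrt{2} \sqrt{p}$)
$V = 2 \sqrt[4]{3} \sqrt{5} \sqrt{- i}$ ($V = \sqrt{2} \sqrt{- 5 \sqrt{-12}} = \sqrt{2} \sqrt{- 5 \cdot 2 i \sqrt{3}} = \sqrt{2} \sqrt{- 10 i \sqrt{3}} = \sqrt{2} \sqrt[4]{3} \sqrt{10} \sqrt{- i} = 2 \sqrt[4]{3} \sqrt{5} \sqrt{- i} \approx 4.1618 - 4.1618 i$)
$\frac{-219387 + V}{-211959 + x{\left(522,-691 \right)}} = \frac{-219387 + 2 \sqrt[4]{3} \sqrt{5} \sqrt{- i}}{-211959 + \left(-691 + 6 \cdot 522\right)} = \frac{-219387 + 2 \sqrt[4]{3} \sqrt{5} \sqrt{- i}}{-211959 + \left(-691 + 3132\right)} = \frac{-219387 + 2 \sqrt[4]{3} \sqrt{5} \sqrt{- i}}{-211959 + 2441} = \frac{-219387 + 2 \sqrt[4]{3} \sqrt{5} \sqrt{- i}}{-209518} = \left(-219387 + 2 \sqrt[4]{3} \sqrt{5} \sqrt{- i}\right) \left(- \frac{1}{209518}\right) = \frac{219387}{209518} - \frac{\sqrt[4]{3} \sqrt{5} \sqrt{- i}}{104759}$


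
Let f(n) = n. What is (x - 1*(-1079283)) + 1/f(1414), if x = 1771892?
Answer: 4031561451/1414 ≈ 2.8512e+6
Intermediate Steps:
(x - 1*(-1079283)) + 1/f(1414) = (1771892 - 1*(-1079283)) + 1/1414 = (1771892 + 1079283) + 1/1414 = 2851175 + 1/1414 = 4031561451/1414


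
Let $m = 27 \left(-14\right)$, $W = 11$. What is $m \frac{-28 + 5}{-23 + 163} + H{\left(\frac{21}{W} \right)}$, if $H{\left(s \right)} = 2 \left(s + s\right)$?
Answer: $\frac{7671}{110} \approx 69.736$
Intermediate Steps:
$H{\left(s \right)} = 4 s$ ($H{\left(s \right)} = 2 \cdot 2 s = 4 s$)
$m = -378$
$m \frac{-28 + 5}{-23 + 163} + H{\left(\frac{21}{W} \right)} = - 378 \frac{-28 + 5}{-23 + 163} + 4 \cdot \frac{21}{11} = - 378 \left(- \frac{23}{140}\right) + 4 \cdot 21 \cdot \frac{1}{11} = - 378 \left(\left(-23\right) \frac{1}{140}\right) + 4 \cdot \frac{21}{11} = \left(-378\right) \left(- \frac{23}{140}\right) + \frac{84}{11} = \frac{621}{10} + \frac{84}{11} = \frac{7671}{110}$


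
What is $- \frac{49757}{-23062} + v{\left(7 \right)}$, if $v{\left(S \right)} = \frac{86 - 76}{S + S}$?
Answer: $\frac{463609}{161434} \approx 2.8718$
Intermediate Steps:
$v{\left(S \right)} = \frac{5}{S}$ ($v{\left(S \right)} = \frac{10}{2 S} = 10 \frac{1}{2 S} = \frac{5}{S}$)
$- \frac{49757}{-23062} + v{\left(7 \right)} = - \frac{49757}{-23062} + \frac{5}{7} = \left(-49757\right) \left(- \frac{1}{23062}\right) + 5 \cdot \frac{1}{7} = \frac{49757}{23062} + \frac{5}{7} = \frac{463609}{161434}$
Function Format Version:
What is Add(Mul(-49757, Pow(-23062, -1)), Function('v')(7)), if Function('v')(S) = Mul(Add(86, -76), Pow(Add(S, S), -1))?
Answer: Rational(463609, 161434) ≈ 2.8718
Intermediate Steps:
Function('v')(S) = Mul(5, Pow(S, -1)) (Function('v')(S) = Mul(10, Pow(Mul(2, S), -1)) = Mul(10, Mul(Rational(1, 2), Pow(S, -1))) = Mul(5, Pow(S, -1)))
Add(Mul(-49757, Pow(-23062, -1)), Function('v')(7)) = Add(Mul(-49757, Pow(-23062, -1)), Mul(5, Pow(7, -1))) = Add(Mul(-49757, Rational(-1, 23062)), Mul(5, Rational(1, 7))) = Add(Rational(49757, 23062), Rational(5, 7)) = Rational(463609, 161434)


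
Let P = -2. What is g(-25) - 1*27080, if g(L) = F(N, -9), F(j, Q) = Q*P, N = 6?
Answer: -27062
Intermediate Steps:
F(j, Q) = -2*Q (F(j, Q) = Q*(-2) = -2*Q)
g(L) = 18 (g(L) = -2*(-9) = 18)
g(-25) - 1*27080 = 18 - 1*27080 = 18 - 27080 = -27062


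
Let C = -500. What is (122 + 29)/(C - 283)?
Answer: -151/783 ≈ -0.19285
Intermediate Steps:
(122 + 29)/(C - 283) = (122 + 29)/(-500 - 283) = 151/(-783) = 151*(-1/783) = -151/783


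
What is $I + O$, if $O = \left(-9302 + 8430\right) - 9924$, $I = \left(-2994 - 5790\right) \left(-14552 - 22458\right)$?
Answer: $325085044$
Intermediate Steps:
$I = 325095840$ ($I = \left(-8784\right) \left(-37010\right) = 325095840$)
$O = -10796$ ($O = -872 - 9924 = -10796$)
$I + O = 325095840 - 10796 = 325085044$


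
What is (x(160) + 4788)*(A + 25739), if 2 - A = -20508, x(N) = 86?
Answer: 225417626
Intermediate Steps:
A = 20510 (A = 2 - 1*(-20508) = 2 + 20508 = 20510)
(x(160) + 4788)*(A + 25739) = (86 + 4788)*(20510 + 25739) = 4874*46249 = 225417626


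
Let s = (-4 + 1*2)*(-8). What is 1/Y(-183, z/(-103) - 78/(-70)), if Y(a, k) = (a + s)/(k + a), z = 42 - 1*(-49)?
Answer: 658883/602035 ≈ 1.0944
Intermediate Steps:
z = 91 (z = 42 + 49 = 91)
s = 16 (s = (-4 + 2)*(-8) = -2*(-8) = 16)
Y(a, k) = (16 + a)/(a + k) (Y(a, k) = (a + 16)/(k + a) = (16 + a)/(a + k))
1/Y(-183, z/(-103) - 78/(-70)) = 1/((16 - 183)/(-183 + (91/(-103) - 78/(-70)))) = 1/(-167/(-183 + (91*(-1/103) - 78*(-1/70)))) = 1/(-167/(-183 + (-91/103 + 39/35))) = 1/(-167/(-183 + 832/3605)) = 1/(-167/(-658883/3605)) = 1/(-3605/658883*(-167)) = 1/(602035/658883) = 658883/602035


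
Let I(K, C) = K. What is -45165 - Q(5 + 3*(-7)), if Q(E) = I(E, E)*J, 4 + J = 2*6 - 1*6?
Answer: -45133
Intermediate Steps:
J = 2 (J = -4 + (2*6 - 1*6) = -4 + (12 - 6) = -4 + 6 = 2)
Q(E) = 2*E (Q(E) = E*2 = 2*E)
-45165 - Q(5 + 3*(-7)) = -45165 - 2*(5 + 3*(-7)) = -45165 - 2*(5 - 21) = -45165 - 2*(-16) = -45165 - 1*(-32) = -45165 + 32 = -45133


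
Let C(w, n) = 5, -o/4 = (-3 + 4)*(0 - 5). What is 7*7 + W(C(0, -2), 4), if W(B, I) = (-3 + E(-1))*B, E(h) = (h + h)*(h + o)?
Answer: -156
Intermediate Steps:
o = 20 (o = -4*(-3 + 4)*(0 - 5) = -4*(-5) = 20)
E(h) = 2*h*(20 + h) (E(h) = (h + h)*(h + 20) = (2*h)*(20 + h) = 2*h*(20 + h))
W(B, I) = -41*B (W(B, I) = (-3 + 2*(-1)*(20 - 1))*B = (-3 + 2*(-1)*19)*B = (-3 - 38)*B = -41*B)
7*7 + W(C(0, -2), 4) = 7*7 - 41*5 = 49 - 205 = -156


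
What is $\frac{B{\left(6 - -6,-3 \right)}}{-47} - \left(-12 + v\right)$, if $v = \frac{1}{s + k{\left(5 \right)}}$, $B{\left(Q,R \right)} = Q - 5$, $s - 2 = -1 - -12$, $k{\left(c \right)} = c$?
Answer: $\frac{9979}{846} \approx 11.796$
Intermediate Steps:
$s = 13$ ($s = 2 - -11 = 2 + \left(-1 + 12\right) = 2 + 11 = 13$)
$B{\left(Q,R \right)} = -5 + Q$
$v = \frac{1}{18}$ ($v = \frac{1}{13 + 5} = \frac{1}{18} \approx 0.055556$)
$\frac{B{\left(6 - -6,-3 \right)}}{-47} - \left(-12 + v\right) = \frac{-5 + \left(6 - -6\right)}{-47} + \left(12 - \frac{1}{18}\right) = - \frac{-5 + \left(6 + 6\right)}{47} + \left(12 - \frac{1}{18}\right) = - \frac{-5 + 12}{47} + \frac{215}{18} = \left(- \frac{1}{47}\right) 7 + \frac{215}{18} = - \frac{7}{47} + \frac{215}{18} = \frac{9979}{846}$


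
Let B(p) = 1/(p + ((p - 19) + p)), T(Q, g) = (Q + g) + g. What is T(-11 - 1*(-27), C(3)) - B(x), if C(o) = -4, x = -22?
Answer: 681/85 ≈ 8.0118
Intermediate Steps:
T(Q, g) = Q + 2*g
B(p) = 1/(-19 + 3*p) (B(p) = 1/(p + ((-19 + p) + p)) = 1/(p + (-19 + 2*p)) = 1/(-19 + 3*p))
T(-11 - 1*(-27), C(3)) - B(x) = ((-11 - 1*(-27)) + 2*(-4)) - 1/(-19 + 3*(-22)) = ((-11 + 27) - 8) - 1/(-19 - 66) = (16 - 8) - 1/(-85) = 8 - 1*(-1/85) = 8 + 1/85 = 681/85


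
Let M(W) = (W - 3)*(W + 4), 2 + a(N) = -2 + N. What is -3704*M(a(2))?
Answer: 37040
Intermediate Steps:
a(N) = -4 + N (a(N) = -2 + (-2 + N) = -4 + N)
M(W) = (-3 + W)*(4 + W)
-3704*M(a(2)) = -3704*(-12 + (-4 + 2) + (-4 + 2)²) = -3704*(-12 - 2 + (-2)²) = -3704*(-12 - 2 + 4) = -3704*(-10) = 37040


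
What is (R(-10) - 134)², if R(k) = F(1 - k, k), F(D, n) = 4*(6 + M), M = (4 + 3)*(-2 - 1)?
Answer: 37636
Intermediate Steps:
M = -21 (M = 7*(-3) = -21)
F(D, n) = -60 (F(D, n) = 4*(6 - 21) = 4*(-15) = -60)
R(k) = -60
(R(-10) - 134)² = (-60 - 134)² = (-194)² = 37636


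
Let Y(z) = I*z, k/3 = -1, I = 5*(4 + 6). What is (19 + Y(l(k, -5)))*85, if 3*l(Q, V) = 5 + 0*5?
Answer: 26095/3 ≈ 8698.3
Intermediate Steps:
I = 50 (I = 5*10 = 50)
k = -3 (k = 3*(-1) = -3)
l(Q, V) = 5/3 (l(Q, V) = (5 + 0*5)/3 = (5 + 0)/3 = (⅓)*5 = 5/3)
Y(z) = 50*z
(19 + Y(l(k, -5)))*85 = (19 + 50*(5/3))*85 = (19 + 250/3)*85 = (307/3)*85 = 26095/3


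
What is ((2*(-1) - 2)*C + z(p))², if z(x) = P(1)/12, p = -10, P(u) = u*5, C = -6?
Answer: 85849/144 ≈ 596.17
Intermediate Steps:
P(u) = 5*u
z(x) = 5/12 (z(x) = (5*1)/12 = 5*(1/12) = 5/12)
((2*(-1) - 2)*C + z(p))² = ((2*(-1) - 2)*(-6) + 5/12)² = ((-2 - 2)*(-6) + 5/12)² = (-4*(-6) + 5/12)² = (24 + 5/12)² = (293/12)² = 85849/144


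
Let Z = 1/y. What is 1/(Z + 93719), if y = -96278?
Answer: 96278/9023077881 ≈ 1.0670e-5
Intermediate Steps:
Z = -1/96278 (Z = 1/(-96278) = -1/96278 ≈ -1.0387e-5)
1/(Z + 93719) = 1/(-1/96278 + 93719) = 1/(9023077881/96278) = 96278/9023077881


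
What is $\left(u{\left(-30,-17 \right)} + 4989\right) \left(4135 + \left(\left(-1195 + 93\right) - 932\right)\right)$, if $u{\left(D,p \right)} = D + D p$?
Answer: $11490369$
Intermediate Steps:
$\left(u{\left(-30,-17 \right)} + 4989\right) \left(4135 + \left(\left(-1195 + 93\right) - 932\right)\right) = \left(- 30 \left(1 - 17\right) + 4989\right) \left(4135 + \left(\left(-1195 + 93\right) - 932\right)\right) = \left(\left(-30\right) \left(-16\right) + 4989\right) \left(4135 - 2034\right) = \left(480 + 4989\right) \left(4135 - 2034\right) = 5469 \cdot 2101 = 11490369$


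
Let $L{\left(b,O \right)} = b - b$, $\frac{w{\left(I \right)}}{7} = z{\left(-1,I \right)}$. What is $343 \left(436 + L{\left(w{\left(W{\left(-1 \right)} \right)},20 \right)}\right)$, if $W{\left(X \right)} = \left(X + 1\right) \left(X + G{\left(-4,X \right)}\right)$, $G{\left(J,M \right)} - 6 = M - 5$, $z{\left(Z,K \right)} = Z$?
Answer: $149548$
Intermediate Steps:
$G{\left(J,M \right)} = 1 + M$ ($G{\left(J,M \right)} = 6 + \left(M - 5\right) = 6 + \left(-5 + M\right) = 1 + M$)
$W{\left(X \right)} = \left(1 + X\right) \left(1 + 2 X\right)$ ($W{\left(X \right)} = \left(X + 1\right) \left(X + \left(1 + X\right)\right) = \left(1 + X\right) \left(1 + 2 X\right)$)
$w{\left(I \right)} = -7$ ($w{\left(I \right)} = 7 \left(-1\right) = -7$)
$L{\left(b,O \right)} = 0$
$343 \left(436 + L{\left(w{\left(W{\left(-1 \right)} \right)},20 \right)}\right) = 343 \left(436 + 0\right) = 343 \cdot 436 = 149548$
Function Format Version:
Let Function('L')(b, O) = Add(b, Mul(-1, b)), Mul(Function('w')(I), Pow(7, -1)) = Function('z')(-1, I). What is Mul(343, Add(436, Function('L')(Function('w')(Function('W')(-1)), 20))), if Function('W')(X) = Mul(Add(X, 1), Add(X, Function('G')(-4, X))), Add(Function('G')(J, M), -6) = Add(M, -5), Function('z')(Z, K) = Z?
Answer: 149548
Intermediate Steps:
Function('G')(J, M) = Add(1, M) (Function('G')(J, M) = Add(6, Add(M, -5)) = Add(6, Add(-5, M)) = Add(1, M))
Function('W')(X) = Mul(Add(1, X), Add(1, Mul(2, X))) (Function('W')(X) = Mul(Add(X, 1), Add(X, Add(1, X))) = Mul(Add(1, X), Add(1, Mul(2, X))))
Function('w')(I) = -7 (Function('w')(I) = Mul(7, -1) = -7)
Function('L')(b, O) = 0
Mul(343, Add(436, Function('L')(Function('w')(Function('W')(-1)), 20))) = Mul(343, Add(436, 0)) = Mul(343, 436) = 149548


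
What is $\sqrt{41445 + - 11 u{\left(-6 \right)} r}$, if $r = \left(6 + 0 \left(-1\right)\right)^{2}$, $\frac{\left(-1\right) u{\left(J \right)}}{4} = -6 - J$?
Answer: $3 \sqrt{4605} \approx 203.58$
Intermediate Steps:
$u{\left(J \right)} = 24 + 4 J$ ($u{\left(J \right)} = - 4 \left(-6 - J\right) = 24 + 4 J$)
$r = 36$ ($r = \left(6 + 0\right)^{2} = 6^{2} = 36$)
$\sqrt{41445 + - 11 u{\left(-6 \right)} r} = \sqrt{41445 + - 11 \left(24 + 4 \left(-6\right)\right) 36} = \sqrt{41445 + - 11 \left(24 - 24\right) 36} = \sqrt{41445 + \left(-11\right) 0 \cdot 36} = \sqrt{41445 + 0 \cdot 36} = \sqrt{41445 + 0} = \sqrt{41445} = 3 \sqrt{4605}$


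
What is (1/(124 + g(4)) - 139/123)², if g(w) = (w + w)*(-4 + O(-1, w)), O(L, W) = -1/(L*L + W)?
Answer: 3870457369/3090915216 ≈ 1.2522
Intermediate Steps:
O(L, W) = -1/(W + L²) (O(L, W) = -1/(L² + W) = -1/(W + L²))
g(w) = 2*w*(-4 - 1/(1 + w)) (g(w) = (w + w)*(-4 - 1/(w + (-1)²)) = (2*w)*(-4 - 1/(w + 1)) = (2*w)*(-4 - 1/(1 + w)) = 2*w*(-4 - 1/(1 + w)))
(1/(124 + g(4)) - 139/123)² = (1/(124 - 2*4*(5 + 4*4)/(1 + 4)) - 139/123)² = (1/(124 - 2*4*(5 + 16)/5) - 139*1/123)² = (1/(124 - 2*4*⅕*21) - 139/123)² = (1/(124 - 168/5) - 139/123)² = (1/(452/5) - 139/123)² = (5/452 - 139/123)² = (-62213/55596)² = 3870457369/3090915216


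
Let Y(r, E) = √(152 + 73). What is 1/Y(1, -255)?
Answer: 1/15 ≈ 0.066667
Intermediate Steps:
Y(r, E) = 15 (Y(r, E) = √225 = 15)
1/Y(1, -255) = 1/15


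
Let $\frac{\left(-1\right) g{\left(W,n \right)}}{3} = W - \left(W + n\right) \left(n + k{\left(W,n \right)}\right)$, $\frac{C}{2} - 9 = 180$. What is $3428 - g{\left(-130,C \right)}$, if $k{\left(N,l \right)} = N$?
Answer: $-181474$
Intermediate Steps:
$C = 378$ ($C = 18 + 2 \cdot 180 = 18 + 360 = 378$)
$g{\left(W,n \right)} = - 3 W + 3 \left(W + n\right)^{2}$ ($g{\left(W,n \right)} = - 3 \left(W - \left(W + n\right) \left(n + W\right)\right) = - 3 \left(W - \left(W + n\right) \left(W + n\right)\right) = - 3 \left(W - \left(W + n\right)^{2}\right) = - 3 W + 3 \left(W + n\right)^{2}$)
$3428 - g{\left(-130,C \right)} = 3428 - \left(\left(-3\right) \left(-130\right) + 3 \left(-130\right)^{2} + 3 \cdot 378^{2} + 6 \left(-130\right) 378\right) = 3428 - \left(390 + 3 \cdot 16900 + 3 \cdot 142884 - 294840\right) = 3428 - \left(390 + 50700 + 428652 - 294840\right) = 3428 - 184902 = -181474$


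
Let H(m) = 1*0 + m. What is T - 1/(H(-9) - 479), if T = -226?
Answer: -110287/488 ≈ -226.00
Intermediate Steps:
H(m) = m (H(m) = 0 + m = m)
T - 1/(H(-9) - 479) = -226 - 1/(-9 - 479) = -226 - 1/(-488) = -226 - 1*(-1/488) = -226 + 1/488 = -110287/488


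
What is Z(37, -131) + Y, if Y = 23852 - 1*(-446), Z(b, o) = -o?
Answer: 24429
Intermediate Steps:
Y = 24298 (Y = 23852 + 446 = 24298)
Z(37, -131) + Y = -1*(-131) + 24298 = 131 + 24298 = 24429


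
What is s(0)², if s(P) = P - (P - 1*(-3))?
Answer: 9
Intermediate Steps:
s(P) = -3 (s(P) = P - (P + 3) = P - (3 + P) = P + (-3 - P) = -3)
s(0)² = (-3)² = 9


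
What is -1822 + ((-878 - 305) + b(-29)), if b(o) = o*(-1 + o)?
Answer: -2135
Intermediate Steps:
-1822 + ((-878 - 305) + b(-29)) = -1822 + ((-878 - 305) - 29*(-1 - 29)) = -1822 + (-1183 - 29*(-30)) = -1822 + (-1183 + 870) = -1822 - 313 = -2135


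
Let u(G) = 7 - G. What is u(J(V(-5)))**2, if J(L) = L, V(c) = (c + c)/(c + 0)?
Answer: 25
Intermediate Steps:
V(c) = 2 (V(c) = (2*c)/c = 2)
u(J(V(-5)))**2 = (7 - 1*2)**2 = (7 - 2)**2 = 5**2 = 25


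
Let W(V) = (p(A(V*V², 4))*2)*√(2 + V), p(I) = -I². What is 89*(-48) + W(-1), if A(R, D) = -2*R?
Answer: -4280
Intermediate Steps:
W(V) = -8*V⁶*√(2 + V) (W(V) = (-(-2*V*V²)²*2)*√(2 + V) = (-(-2*V³)²*2)*√(2 + V) = (-4*V⁶*2)*√(2 + V) = (-8*V⁶)*√(2 + V) = -8*V⁶*√(2 + V))
89*(-48) + W(-1) = 89*(-48) - 8*(-1)⁶*√(2 - 1) = -4272 - 8*1*√1 = -4272 - 8*1*1 = -4272 - 8 = -4280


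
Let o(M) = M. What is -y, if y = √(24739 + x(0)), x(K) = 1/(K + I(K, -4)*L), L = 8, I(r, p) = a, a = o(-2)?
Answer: -√395823/4 ≈ -157.29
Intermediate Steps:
a = -2
I(r, p) = -2
x(K) = 1/(-16 + K) (x(K) = 1/(K - 2*8) = 1/(K - 16) = 1/(-16 + K))
y = √395823/4 (y = √(24739 + 1/(-16 + 0)) = √(24739 + 1/(-16)) = √(24739 - 1/16) = √(395823/16) = √395823/4 ≈ 157.29)
-y = -√395823/4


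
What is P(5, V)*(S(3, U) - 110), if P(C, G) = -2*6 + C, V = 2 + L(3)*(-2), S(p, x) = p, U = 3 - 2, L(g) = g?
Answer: 749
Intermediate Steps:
U = 1
V = -4 (V = 2 + 3*(-2) = 2 - 6 = -4)
P(C, G) = -12 + C
P(5, V)*(S(3, U) - 110) = (-12 + 5)*(3 - 110) = -7*(-107) = 749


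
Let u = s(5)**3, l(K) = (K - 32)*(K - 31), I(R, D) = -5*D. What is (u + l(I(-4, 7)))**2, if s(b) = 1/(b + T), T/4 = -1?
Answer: 19562929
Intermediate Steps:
T = -4 (T = 4*(-1) = -4)
s(b) = 1/(-4 + b) (s(b) = 1/(b - 4) = 1/(-4 + b))
l(K) = (-32 + K)*(-31 + K)
u = 1 (u = (1/(-4 + 5))**3 = (1/1)**3 = 1**3 = 1)
(u + l(I(-4, 7)))**2 = (1 + (992 + (-5*7)**2 - (-315)*7))**2 = (1 + (992 + (-35)**2 - 63*(-35)))**2 = (1 + (992 + 1225 + 2205))**2 = (1 + 4422)**2 = 4423**2 = 19562929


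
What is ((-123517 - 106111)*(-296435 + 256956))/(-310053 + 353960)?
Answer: 9065483812/43907 ≈ 2.0647e+5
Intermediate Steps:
((-123517 - 106111)*(-296435 + 256956))/(-310053 + 353960) = -229628*(-39479)/43907 = 9065483812*(1/43907) = 9065483812/43907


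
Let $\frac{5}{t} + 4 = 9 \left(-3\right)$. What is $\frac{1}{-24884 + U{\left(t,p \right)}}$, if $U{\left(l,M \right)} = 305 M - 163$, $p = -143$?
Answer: $- \frac{1}{68662} \approx -1.4564 \cdot 10^{-5}$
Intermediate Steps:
$t = - \frac{5}{31}$ ($t = \frac{5}{-4 + 9 \left(-3\right)} = \frac{5}{-4 - 27} = \frac{5}{-31} = 5 \left(- \frac{1}{31}\right) = - \frac{5}{31} \approx -0.16129$)
$U{\left(l,M \right)} = -163 + 305 M$
$\frac{1}{-24884 + U{\left(t,p \right)}} = \frac{1}{-24884 + \left(-163 + 305 \left(-143\right)\right)} = \frac{1}{-24884 - 43778} = \frac{1}{-68662} = - \frac{1}{68662}$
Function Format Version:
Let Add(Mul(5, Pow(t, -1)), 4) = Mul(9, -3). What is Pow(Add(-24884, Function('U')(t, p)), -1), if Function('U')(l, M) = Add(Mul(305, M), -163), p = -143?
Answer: Rational(-1, 68662) ≈ -1.4564e-5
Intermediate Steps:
t = Rational(-5, 31) (t = Mul(5, Pow(Add(-4, Mul(9, -3)), -1)) = Mul(5, Pow(Add(-4, -27), -1)) = Mul(5, Pow(-31, -1)) = Mul(5, Rational(-1, 31)) = Rational(-5, 31) ≈ -0.16129)
Function('U')(l, M) = Add(-163, Mul(305, M))
Pow(Add(-24884, Function('U')(t, p)), -1) = Pow(Add(-24884, Add(-163, Mul(305, -143))), -1) = Pow(Add(-24884, Add(-163, -43615)), -1) = Pow(Add(-24884, -43778), -1) = Pow(-68662, -1) = Rational(-1, 68662)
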